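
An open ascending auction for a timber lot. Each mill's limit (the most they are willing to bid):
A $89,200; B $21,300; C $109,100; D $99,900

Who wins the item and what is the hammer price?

C wins at $99,900

Rule: the price rises until one bidder remains; the winner pays the price at which the last rival dropped out.
Limits in order: 109,100 (C) > 99,900 (D) > 89,200 (A) > 21,300 (B)
Bidding ends when D exits at $99,900; C takes it.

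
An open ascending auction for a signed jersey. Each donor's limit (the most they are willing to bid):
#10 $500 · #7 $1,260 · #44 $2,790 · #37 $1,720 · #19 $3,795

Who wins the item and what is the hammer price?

#19 wins at $2,790

Limits ranked: 3,795 (#19) > 2,790 (#44) > 1,720 (#37) > 1,260 (#7) > 500 (#10)
#44 is the last rival to drop out, at $2,790; #19 remains and wins at that price.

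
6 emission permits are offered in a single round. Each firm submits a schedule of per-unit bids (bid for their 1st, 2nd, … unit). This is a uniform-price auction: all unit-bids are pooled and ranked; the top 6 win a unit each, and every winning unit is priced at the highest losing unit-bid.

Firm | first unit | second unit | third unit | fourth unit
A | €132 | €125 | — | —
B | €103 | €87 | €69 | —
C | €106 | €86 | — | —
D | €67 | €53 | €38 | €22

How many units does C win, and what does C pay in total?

C: 2 units, pays €138

Pooled unit-bids ranked (top 6): 132 (A-1), 125 (A-2), 106 (C-1), 103 (B-1), 87 (B-2), 86 (C-2)
Highest rejected unit-bid = €69.
C wins 2 unit(s) at €69 each.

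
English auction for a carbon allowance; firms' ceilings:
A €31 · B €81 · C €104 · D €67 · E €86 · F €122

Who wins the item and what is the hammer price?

Limits in order: 122 (F) > 104 (C) > 86 (E) > 81 (B) > 67 (D) > 31 (A)
Once the price passes €104, only F is left; the hammer falls at C's limit of €104.

F wins at €104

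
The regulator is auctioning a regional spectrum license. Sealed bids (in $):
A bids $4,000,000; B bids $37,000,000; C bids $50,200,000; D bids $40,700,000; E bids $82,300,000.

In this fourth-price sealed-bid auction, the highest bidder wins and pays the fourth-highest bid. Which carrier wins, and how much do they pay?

Fourth-price sealed-bid auction: the highest bidder wins and pays the fourth-highest bid.
Sorting bids: 82,300,000 (E) > 50,200,000 (C) > 40,700,000 (D) > 37,000,000 (B) > 4,000,000 (A)
E is highest; pays the fourth-highest bid, $37,000,000.

E pays $37,000,000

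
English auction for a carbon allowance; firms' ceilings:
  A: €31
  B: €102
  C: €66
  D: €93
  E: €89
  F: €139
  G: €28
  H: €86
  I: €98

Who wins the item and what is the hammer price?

F wins at €102

Sorting limits: 139 (F) > 102 (B) > 98 (I) > 93 (D) > 89 (E) > 86 (H) > …
B is the last rival to drop out, at €102; F remains and wins at that price.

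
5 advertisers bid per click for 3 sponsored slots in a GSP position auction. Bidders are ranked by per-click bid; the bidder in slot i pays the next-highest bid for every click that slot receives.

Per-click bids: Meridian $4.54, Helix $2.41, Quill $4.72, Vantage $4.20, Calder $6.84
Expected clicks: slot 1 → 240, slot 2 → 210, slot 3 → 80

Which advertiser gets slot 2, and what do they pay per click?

Quill; $4.54 per click

Sorting advertisers: $6.84 (Calder) > $4.72 (Quill) > $4.54 (Meridian) > $4.20 (Vantage) > …
Slot 2 goes to the second-ranked bidder, Quill, who pays the next bid down: $4.54/click.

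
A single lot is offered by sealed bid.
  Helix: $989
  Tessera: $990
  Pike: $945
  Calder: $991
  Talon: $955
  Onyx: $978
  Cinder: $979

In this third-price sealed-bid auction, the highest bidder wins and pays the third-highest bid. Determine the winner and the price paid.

Calder pays $989

Third-price sealed-bid auction: the highest bidder wins and pays the third-highest bid.
Bids ranked: 991 (Calder) > 990 (Tessera) > 989 (Helix) > 979 (Cinder) > 978 (Onyx) > 955 (Talon) > …
Calder wins; payment is bid #3 in the ranking = $989.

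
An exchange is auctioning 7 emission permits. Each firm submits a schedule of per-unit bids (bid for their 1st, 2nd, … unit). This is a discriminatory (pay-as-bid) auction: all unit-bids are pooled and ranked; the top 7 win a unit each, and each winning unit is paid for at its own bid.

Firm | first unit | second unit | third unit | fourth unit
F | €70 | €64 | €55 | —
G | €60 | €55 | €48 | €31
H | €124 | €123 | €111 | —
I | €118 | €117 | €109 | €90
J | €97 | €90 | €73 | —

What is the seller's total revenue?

Merging the schedules and taking the best 7: 124 (H-1), 123 (H-2), 118 (I-1), 117 (I-2), 111 (H-3), 109 (I-3), 97 (J-1)
Next rejected bid: €90 (not a price — pay-as-bid).
Each winning unit pays its own bid.
Revenue = 124 + 123 + 118 + 117 + 111 + 109 + 97 = €799.

Total revenue: €799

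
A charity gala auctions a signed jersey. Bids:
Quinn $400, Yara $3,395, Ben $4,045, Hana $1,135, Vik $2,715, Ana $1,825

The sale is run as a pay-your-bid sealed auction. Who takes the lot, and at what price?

Bids in order: 4,045 (Ben) > 3,395 (Yara) > 2,715 (Vik) > 1,825 (Ana) > 1,135 (Hana) > 400 (Quinn)
First-price: Ben pays what they bid, $4,045.

Ben pays $4,045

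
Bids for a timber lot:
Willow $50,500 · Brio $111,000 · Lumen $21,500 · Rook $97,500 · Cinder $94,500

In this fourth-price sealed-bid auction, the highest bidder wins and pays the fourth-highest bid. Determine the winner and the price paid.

Brio pays $50,500

Bids in order: 111,000 (Brio) > 97,500 (Rook) > 94,500 (Cinder) > 50,500 (Willow) > 21,500 (Lumen)
Brio is highest; pays the fourth-highest bid, $50,500.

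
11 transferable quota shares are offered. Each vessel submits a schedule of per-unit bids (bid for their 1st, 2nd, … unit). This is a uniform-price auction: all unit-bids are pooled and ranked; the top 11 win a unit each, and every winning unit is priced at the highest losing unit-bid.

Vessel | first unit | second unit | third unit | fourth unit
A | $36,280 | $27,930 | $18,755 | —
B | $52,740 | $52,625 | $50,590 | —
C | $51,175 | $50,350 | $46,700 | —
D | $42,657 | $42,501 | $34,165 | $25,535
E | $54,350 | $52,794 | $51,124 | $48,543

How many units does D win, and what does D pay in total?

D: 1 unit, pays $42,501

All unit-bids, highest first — top 11: 54,350 (E-1), 52,794 (E-2), 52,740 (B-1), 52,625 (B-2), 51,175 (C-1), 51,124 (E-3), 50,590 (B-3), 50,350 (C-2), 48,543 (E-4), 46,700 (C-3), 42,657 (D-1)
First bid not allocated: $42,501.
D wins 1 unit(s) at $42,501 each.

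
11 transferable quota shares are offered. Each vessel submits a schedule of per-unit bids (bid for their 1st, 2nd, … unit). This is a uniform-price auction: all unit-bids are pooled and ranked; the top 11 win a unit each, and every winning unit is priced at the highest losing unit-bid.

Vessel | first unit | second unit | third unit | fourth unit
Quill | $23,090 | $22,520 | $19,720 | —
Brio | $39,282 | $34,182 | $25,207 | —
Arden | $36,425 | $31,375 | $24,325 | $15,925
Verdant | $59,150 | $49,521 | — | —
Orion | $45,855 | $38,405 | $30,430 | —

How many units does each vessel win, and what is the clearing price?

Merging the schedules and taking the best 11: 59,150 (Verdant-1), 49,521 (Verdant-2), 45,855 (Orion-1), 39,282 (Brio-1), 38,405 (Orion-2), 36,425 (Arden-1), 34,182 (Brio-2), 31,375 (Arden-2), 30,430 (Orion-3), 25,207 (Brio-3), 24,325 (Arden-3)
The (k+1)-th unit-bid is $23,090.
Allocation: Arden 3, Brio 3, Orion 3, Verdant 2.

Arden 3, Brio 3, Orion 3, Verdant 2; clearing price $23,090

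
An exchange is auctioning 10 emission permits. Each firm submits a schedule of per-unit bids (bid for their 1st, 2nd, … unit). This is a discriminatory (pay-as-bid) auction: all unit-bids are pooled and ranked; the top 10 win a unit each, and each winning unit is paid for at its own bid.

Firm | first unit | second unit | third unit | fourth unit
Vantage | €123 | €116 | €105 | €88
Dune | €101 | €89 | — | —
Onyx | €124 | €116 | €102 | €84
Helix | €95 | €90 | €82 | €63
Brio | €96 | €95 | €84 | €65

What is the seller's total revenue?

Merging the schedules and taking the best 10: 124 (Onyx-1), 123 (Vantage-1), 116 (Vantage-2), 116 (Onyx-2), 105 (Vantage-3), 102 (Onyx-3), 101 (Dune-1), 96 (Brio-1), 95 (Helix-1), 95 (Brio-2)
Next rejected bid: €90 (not a price — pay-as-bid).
Each winning unit pays its own bid.
Revenue = 124 + 123 + 116 + 116 + 105 + 102 + 101 + 96 + 95 + 95 = €1,073.

Total revenue: €1,073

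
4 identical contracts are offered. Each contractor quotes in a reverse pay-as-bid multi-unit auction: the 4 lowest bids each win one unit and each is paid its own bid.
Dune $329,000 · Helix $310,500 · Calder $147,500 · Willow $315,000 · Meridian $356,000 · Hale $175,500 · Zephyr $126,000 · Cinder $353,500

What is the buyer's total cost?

Total cost: $759,500

Sorting: 126,000 (Zephyr), 147,500 (Calder), 175,500 (Hale), 310,500 (Helix), 315,000 (Willow), 329,000 (Dune), …
The 4 lowest are Zephyr, Calder, Hale, Helix.
Total cost = 126,000 + 147,500 + 175,500 + 310,500 = $759,500.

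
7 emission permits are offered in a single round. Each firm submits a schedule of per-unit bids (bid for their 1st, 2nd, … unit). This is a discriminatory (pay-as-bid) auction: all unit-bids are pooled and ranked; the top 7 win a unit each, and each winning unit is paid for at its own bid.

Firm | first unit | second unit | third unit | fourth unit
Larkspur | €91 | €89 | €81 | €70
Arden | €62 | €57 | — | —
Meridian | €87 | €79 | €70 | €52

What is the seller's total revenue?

All unit-bids, highest first — top 7: 91 (Larkspur-1), 89 (Larkspur-2), 87 (Meridian-1), 81 (Larkspur-3), 79 (Meridian-2), 70 (Larkspur-4), 70 (Meridian-3)
Next rejected bid: €62 (not a price — pay-as-bid).
Each winning unit pays its own bid.
Revenue = 91 + 89 + 87 + 81 + 79 + 70 + 70 = €567.

Total revenue: €567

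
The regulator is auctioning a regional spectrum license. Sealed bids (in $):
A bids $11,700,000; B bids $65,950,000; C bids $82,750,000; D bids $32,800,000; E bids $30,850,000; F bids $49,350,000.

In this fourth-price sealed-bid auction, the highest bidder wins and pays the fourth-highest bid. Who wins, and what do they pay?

C pays $32,800,000

Sorting bids: 82,750,000 (C) > 65,950,000 (B) > 49,350,000 (F) > 32,800,000 (D) > 30,850,000 (E) > 11,700,000 (A)
C is highest; pays the fourth-highest bid, $32,800,000.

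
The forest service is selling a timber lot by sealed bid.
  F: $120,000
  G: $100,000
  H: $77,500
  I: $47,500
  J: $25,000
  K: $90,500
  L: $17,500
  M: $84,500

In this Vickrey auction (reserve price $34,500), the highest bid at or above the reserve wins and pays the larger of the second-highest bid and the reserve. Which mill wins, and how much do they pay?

Vickrey auction (reserve price $34,500): the highest bid at or above the reserve wins and pays the larger of the second-highest bid and the reserve.
Bids ranked: 120,000 (F) > 100,000 (G) > 90,500 (K) > 84,500 (M) > 77,500 (H) > 47,500 (I) > …
F has the top bid at or above the reserve ($120,000).
Second-highest bid $100,000 exceeds the reserve $34,500 → payment $100,000.

F pays $100,000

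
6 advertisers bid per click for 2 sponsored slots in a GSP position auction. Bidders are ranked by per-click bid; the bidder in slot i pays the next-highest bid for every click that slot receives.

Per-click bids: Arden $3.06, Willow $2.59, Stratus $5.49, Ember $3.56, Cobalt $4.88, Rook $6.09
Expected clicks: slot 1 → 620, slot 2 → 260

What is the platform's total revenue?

Total revenue: $4672.60

Per-click bids in order: $6.09 (Rook) > $5.49 (Stratus) > $4.88 (Cobalt) > …
Slot 1: Rook pays $5.49 × 620 = $3403.80
Slot 2: Stratus pays $4.88 × 260 = $1268.80
Total = $4672.60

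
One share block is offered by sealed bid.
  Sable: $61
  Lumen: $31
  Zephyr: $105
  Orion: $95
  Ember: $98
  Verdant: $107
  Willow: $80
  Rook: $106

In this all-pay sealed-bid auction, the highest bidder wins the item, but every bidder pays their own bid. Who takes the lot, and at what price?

Verdant pays $107

Sorting bids: 107 (Verdant) > 106 (Rook) > 105 (Zephyr) > 98 (Ember) > 95 (Orion) > 80 (Willow) > …
Verdant wins with the top bid; all bids are sunk regardless.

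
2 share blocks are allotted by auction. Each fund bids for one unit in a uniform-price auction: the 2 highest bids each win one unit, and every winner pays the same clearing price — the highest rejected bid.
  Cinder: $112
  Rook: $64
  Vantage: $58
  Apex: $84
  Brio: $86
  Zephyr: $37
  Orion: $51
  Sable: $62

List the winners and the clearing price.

Cinder, Brio; each pays $84

Sorting: 112 (Cinder), 86 (Brio), 84 (Apex), 64 (Rook), …
Top 2: Cinder, Brio.
Highest unsuccessful bid: $84 → clearing price.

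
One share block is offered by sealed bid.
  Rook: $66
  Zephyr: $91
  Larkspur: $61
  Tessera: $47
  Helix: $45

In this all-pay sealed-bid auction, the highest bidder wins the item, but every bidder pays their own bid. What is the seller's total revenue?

Total revenue: $310

Rule: the highest bidder wins the item, but every bidder pays their own bid.
Sorting bids: 91 (Zephyr) > 66 (Rook) > 61 (Larkspur) > 47 (Tessera) > 45 (Helix)
Every bidder forfeits their bid regardless of winning.
Revenue = 66 + 91 + 61 + 47 + 45 = $310.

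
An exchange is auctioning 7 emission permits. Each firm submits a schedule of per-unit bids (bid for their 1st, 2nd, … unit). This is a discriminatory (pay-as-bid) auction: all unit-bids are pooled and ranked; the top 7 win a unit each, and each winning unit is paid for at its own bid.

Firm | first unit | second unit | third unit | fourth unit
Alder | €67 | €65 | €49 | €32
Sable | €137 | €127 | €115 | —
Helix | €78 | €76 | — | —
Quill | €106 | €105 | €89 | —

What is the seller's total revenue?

Total revenue: €757

Merging the schedules and taking the best 7: 137 (Sable-1), 127 (Sable-2), 115 (Sable-3), 106 (Quill-1), 105 (Quill-2), 89 (Quill-3), 78 (Helix-1)
Next rejected bid: €76 (not a price — pay-as-bid).
Each winning unit pays its own bid.
Revenue = 137 + 127 + 115 + 106 + 105 + 89 + 78 = €757.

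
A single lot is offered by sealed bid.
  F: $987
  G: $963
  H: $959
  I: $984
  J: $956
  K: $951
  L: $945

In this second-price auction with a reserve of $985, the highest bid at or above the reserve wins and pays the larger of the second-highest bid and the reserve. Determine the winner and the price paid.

Second-price auction with a reserve of $985: the highest bid at or above the reserve wins and pays the larger of the second-highest bid and the reserve.
Sorting bids: 987 (F) > 984 (I) > 963 (G) > 959 (H) > 956 (J) > 951 (K) > …
Highest eligible bid: F at $987.
max(second-highest $984, reserve $985) = $985.

F pays $985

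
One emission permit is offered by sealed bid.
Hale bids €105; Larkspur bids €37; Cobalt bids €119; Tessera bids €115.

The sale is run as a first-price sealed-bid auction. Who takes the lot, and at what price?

Sorting bids: 119 (Cobalt) > 115 (Tessera) > 105 (Hale) > 37 (Larkspur)
First-price: Cobalt pays what they bid, €119.

Cobalt pays €119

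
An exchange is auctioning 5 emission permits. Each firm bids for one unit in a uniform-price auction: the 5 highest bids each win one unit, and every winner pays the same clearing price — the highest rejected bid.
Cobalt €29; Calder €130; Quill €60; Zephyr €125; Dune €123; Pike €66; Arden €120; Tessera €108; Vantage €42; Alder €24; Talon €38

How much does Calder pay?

Ordering the bids: 130 (Calder), 125 (Zephyr), 123 (Dune), 120 (Arden), 108 (Tessera), 66 (Pike), 60 (Quill), …
Winners (5 units): Calder, Zephyr, Dune, Arden, Tessera.
First losing bid is Pike's €66, which sets the uniform price.
Calder wins → pays €66.

Calder pays €66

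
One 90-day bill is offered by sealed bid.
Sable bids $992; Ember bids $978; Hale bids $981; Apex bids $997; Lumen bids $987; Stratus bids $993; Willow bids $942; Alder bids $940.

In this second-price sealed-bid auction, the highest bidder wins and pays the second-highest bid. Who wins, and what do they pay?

Rule: the highest bidder wins and pays the second-highest bid.
Bids ranked: 997 (Apex) > 993 (Stratus) > 992 (Sable) > 987 (Lumen) > 981 (Hale) > 978 (Ember) > …
Apex is highest; pays the second-highest bid, $993.

Apex pays $993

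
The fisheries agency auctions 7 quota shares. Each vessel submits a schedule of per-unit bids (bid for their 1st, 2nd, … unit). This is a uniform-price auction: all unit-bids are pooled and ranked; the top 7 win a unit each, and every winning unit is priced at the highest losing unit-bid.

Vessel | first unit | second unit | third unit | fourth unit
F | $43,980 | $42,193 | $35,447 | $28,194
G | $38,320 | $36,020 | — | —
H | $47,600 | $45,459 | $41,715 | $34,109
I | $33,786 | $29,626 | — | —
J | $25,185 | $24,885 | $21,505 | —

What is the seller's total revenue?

All unit-bids, highest first — top 7: 47,600 (H-1), 45,459 (H-2), 43,980 (F-1), 42,193 (F-2), 41,715 (H-3), 38,320 (G-1), 36,020 (G-2)
First bid not allocated: $35,447.
Allocation: F 2, G 2, H 3. Every unit priced at $35,447.
Revenue = 7 × 35,447 = $248,129.

Total revenue: $248,129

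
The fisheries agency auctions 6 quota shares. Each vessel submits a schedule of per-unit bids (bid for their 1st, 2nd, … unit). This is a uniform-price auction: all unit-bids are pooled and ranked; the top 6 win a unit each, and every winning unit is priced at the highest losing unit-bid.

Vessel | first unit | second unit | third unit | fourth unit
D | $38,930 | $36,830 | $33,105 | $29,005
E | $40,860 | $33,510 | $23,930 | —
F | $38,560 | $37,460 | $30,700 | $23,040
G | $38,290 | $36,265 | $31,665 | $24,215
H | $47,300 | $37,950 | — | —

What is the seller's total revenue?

All unit-bids, highest first — top 6: 47,300 (H-1), 40,860 (E-1), 38,930 (D-1), 38,560 (F-1), 38,290 (G-1), 37,950 (H-2)
The (k+1)-th unit-bid is $37,460.
Allocation: D 1, E 1, F 1, G 1, H 2. Every unit priced at $37,460.
Revenue = 6 × 37,460 = $224,760.

Total revenue: $224,760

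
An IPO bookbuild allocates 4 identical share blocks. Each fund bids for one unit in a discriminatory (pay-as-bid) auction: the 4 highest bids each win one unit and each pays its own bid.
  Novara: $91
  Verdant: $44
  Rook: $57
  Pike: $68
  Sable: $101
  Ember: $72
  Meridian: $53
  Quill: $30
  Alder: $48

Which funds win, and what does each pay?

Sable $101, Novara $91, Ember $72, Pike $68

Bids ranked high→low: 101 (Sable), 91 (Novara), 72 (Ember), 68 (Pike), 57 (Rook), 53 (Meridian), …
Top 4: Sable, Novara, Ember, Pike.
Each winner pays its own bid: Sable $101, Novara $91, Ember $72, Pike $68.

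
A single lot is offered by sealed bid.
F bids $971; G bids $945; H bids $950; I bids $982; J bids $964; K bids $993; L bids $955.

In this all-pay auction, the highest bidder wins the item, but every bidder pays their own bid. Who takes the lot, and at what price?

K pays $993

All-pay auction: the highest bidder wins the item, but every bidder pays their own bid.
Bids in order: 993 (K) > 982 (I) > 971 (F) > 964 (J) > 955 (L) > 950 (H) > …
K is highest and takes the item; every bidder forfeits their bid.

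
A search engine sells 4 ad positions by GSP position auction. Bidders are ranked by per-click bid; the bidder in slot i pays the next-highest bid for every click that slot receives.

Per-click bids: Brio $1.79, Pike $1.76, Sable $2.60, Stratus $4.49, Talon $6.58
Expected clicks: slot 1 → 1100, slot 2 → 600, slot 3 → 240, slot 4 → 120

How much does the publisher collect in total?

Sorting advertisers: $6.58 (Talon) > $4.49 (Stratus) > $2.60 (Sable) > $1.79 (Brio) > $1.76 (Pike)
Slot 1: Talon pays $4.49 × 1100 = $4939.00
Slot 2: Stratus pays $2.60 × 600 = $1560.00
Slot 3: Sable pays $1.79 × 240 = $429.60
Slot 4: Brio pays $1.76 × 120 = $211.20
Total = $7139.80

Total revenue: $7139.80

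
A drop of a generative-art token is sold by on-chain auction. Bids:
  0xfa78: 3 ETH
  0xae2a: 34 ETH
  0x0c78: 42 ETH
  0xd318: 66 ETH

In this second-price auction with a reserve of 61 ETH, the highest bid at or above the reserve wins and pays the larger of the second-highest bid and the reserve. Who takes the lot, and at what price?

Bids ranked: 66 (0xd318) > 42 (0x0c78) > 34 (0xae2a) > 3 (0xfa78)
0xd318 has the top bid at or above the reserve (66 ETH).
Second-highest bid 42 ETH is below the reserve 61 ETH, so the reserve binds → payment 61 ETH.

0xd318 pays 61 ETH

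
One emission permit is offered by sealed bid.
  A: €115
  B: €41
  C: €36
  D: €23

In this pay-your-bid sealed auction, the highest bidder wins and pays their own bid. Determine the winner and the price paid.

Rule: the highest bidder wins and pays their own bid.
Bids in order: 115 (A) > 41 (B) > 36 (C) > 23 (D)
First-price: A pays what they bid, €115.

A pays €115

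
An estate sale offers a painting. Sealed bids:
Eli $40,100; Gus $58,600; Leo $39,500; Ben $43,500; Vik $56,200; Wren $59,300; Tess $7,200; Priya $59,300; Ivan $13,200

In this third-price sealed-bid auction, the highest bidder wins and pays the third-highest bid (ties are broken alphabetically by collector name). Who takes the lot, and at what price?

Sorting bids: 59,300 (Priya) > 59,300 (Wren) > 58,600 (Gus) > 56,200 (Vik) > 43,500 (Ben) > 40,100 (Eli) > …
Priya and Wren tie at $59,300; tie-break gives it to Priya.
Priya wins; payment is bid #3 in the ranking = $58,600.

Priya pays $58,600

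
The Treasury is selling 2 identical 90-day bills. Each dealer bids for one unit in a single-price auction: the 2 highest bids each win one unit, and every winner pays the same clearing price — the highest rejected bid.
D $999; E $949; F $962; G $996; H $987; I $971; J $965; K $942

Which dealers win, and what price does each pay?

Ordering the bids: 999 (D), 996 (G), 987 (H), 971 (I), …
The 2 highest are D, G.
Highest unsuccessful bid: $987 → clearing price.

D, G; each pays $987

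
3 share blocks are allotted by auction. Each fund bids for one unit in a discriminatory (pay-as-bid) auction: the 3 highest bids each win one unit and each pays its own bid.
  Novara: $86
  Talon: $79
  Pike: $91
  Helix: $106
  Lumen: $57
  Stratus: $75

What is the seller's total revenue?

Ordering the bids: 106 (Helix), 91 (Pike), 86 (Novara), 79 (Talon), 75 (Stratus), …
Top 3: Helix, Pike, Novara.
Total revenue = 106 + 91 + 86 = $283.

Total revenue: $283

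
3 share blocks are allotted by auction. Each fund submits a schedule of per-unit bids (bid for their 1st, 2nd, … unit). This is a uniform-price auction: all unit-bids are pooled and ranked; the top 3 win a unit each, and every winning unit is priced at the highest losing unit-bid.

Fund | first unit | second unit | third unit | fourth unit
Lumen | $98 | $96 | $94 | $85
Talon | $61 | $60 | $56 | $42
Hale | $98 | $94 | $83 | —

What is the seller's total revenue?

Total revenue: $282

All unit-bids, highest first — top 3: 98 (Lumen-1), 98 (Hale-1), 96 (Lumen-2)
Highest rejected unit-bid = $94.
Allocation: Hale 1, Lumen 2. Every unit priced at $94.
Revenue = 3 × 94 = $282.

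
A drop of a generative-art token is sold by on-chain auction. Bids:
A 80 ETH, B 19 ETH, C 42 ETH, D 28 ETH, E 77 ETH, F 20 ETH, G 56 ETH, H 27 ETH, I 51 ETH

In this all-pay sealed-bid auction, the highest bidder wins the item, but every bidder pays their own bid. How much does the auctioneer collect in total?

Total revenue: 400 ETH

Sorting bids: 80 (A) > 77 (E) > 56 (G) > 51 (I) > 42 (C) > 28 (D) > …
Every bidder forfeits their bid regardless of winning.
Revenue = 80 + 19 + 42 + 28 + 77 + 20 + 56 + 27 + 51 = 400 ETH.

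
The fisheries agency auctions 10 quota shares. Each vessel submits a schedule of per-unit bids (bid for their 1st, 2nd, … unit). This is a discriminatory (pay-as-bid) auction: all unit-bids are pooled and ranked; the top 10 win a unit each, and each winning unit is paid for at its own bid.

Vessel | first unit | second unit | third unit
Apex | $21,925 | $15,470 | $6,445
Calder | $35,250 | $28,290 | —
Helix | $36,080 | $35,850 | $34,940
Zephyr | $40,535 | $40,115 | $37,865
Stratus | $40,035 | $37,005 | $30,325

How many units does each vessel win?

Calder 1, Helix 3, Stratus 3, Zephyr 3

Merging the schedules and taking the best 10: 40,535 (Zephyr-1), 40,115 (Zephyr-2), 40,035 (Stratus-1), 37,865 (Zephyr-3), 37,005 (Stratus-2), 36,080 (Helix-1), 35,850 (Helix-2), 35,250 (Calder-1), 34,940 (Helix-3), 30,325 (Stratus-3)
Next rejected bid: $28,290 (not a price — pay-as-bid).
Allocation: Calder 1, Helix 3, Stratus 3, Zephyr 3.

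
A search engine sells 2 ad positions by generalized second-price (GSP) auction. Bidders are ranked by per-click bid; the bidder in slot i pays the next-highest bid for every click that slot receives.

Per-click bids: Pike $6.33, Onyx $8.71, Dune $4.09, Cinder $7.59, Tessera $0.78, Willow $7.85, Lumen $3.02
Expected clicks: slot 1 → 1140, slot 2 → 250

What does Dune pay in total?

Dune pays $0.00

Per-click bids in order: $8.71 (Onyx) > $7.85 (Willow) > $7.59 (Cinder) > …
Dune ranks below slot 2 → no slot, pays nothing.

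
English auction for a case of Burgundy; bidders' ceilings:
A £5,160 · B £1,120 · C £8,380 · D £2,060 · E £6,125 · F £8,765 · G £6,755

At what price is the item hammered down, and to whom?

F wins at £8,380

Rule: the price rises until one bidder remains; the winner pays the price at which the last rival dropped out.
Limits ranked: 8,765 (F) > 8,380 (C) > 6,755 (G) > 6,125 (E) > 5,160 (A) > 2,060 (D) > …
Bidding ends when C exits at £8,380; F takes it.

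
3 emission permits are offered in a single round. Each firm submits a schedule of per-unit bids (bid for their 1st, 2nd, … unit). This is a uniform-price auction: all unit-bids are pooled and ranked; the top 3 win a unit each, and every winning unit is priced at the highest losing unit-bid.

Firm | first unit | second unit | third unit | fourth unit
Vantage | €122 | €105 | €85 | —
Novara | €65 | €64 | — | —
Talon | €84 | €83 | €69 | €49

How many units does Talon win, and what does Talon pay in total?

Merging the schedules and taking the best 3: 122 (Vantage-1), 105 (Vantage-2), 85 (Vantage-3)
Highest rejected unit-bid = €84.
Talon wins 0 unit(s) at €84 each.

Talon: 0 units, pays €0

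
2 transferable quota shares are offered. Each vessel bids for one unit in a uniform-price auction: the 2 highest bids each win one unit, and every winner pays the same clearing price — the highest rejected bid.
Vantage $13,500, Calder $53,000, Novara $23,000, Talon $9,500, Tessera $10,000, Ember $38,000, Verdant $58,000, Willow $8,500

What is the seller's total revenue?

Total revenue: $76,000

Bids ranked high→low: 58,000 (Verdant), 53,000 (Calder), 38,000 (Ember), 23,000 (Novara), …
The 2 highest are Verdant, Calder.
Clearing price = highest rejected bid = $38,000.
Total revenue = 2 × $38,000 = $76,000.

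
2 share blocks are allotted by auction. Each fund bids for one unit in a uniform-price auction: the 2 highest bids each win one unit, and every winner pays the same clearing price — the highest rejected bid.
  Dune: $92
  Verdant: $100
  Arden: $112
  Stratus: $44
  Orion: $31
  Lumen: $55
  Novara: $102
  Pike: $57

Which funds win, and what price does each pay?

Arden, Novara; each pays $100

Bids ranked high→low: 112 (Arden), 102 (Novara), 100 (Verdant), 92 (Dune), …
The 2 highest are Arden, Novara.
Clearing price = highest rejected bid = $100.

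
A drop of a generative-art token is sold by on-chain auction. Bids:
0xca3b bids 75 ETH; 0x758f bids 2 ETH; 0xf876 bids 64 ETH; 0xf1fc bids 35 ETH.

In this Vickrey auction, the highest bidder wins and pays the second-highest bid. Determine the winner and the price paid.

0xca3b pays 64 ETH

Bids ranked: 75 (0xca3b) > 64 (0xf876) > 35 (0xf1fc) > 2 (0x758f)
Second-price: 0xca3b pays 0xf876's bid of 64 ETH.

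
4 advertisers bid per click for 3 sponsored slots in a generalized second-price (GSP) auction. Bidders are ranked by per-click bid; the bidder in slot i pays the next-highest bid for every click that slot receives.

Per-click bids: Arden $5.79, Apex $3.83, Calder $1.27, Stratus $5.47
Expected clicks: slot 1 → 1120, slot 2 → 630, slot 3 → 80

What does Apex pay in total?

Apex pays $101.60

Ranked by bid: $5.79 (Arden) > $5.47 (Stratus) > $3.83 (Apex) > $1.27 (Calder)
Apex holds slot 3 → pays next bid $1.27 × 80 clicks = $101.60.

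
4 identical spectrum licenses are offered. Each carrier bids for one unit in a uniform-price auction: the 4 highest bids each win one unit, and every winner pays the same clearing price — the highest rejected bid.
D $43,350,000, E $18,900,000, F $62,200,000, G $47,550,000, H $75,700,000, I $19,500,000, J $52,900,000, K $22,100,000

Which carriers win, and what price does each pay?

H, F, J, G; each pays $43,350,000

Bids ranked high→low: 75,700,000 (H), 62,200,000 (F), 52,900,000 (J), 47,550,000 (G), 43,350,000 (D), 22,100,000 (K), …
Winners (4 units): H, F, J, G.
First losing bid is D's $43,350,000, which sets the uniform price.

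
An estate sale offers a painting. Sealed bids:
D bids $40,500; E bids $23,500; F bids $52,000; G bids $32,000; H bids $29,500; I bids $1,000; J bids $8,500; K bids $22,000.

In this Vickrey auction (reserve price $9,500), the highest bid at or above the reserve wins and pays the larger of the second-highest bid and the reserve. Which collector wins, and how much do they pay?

Bids ranked: 52,000 (F) > 40,500 (D) > 32,000 (G) > 29,500 (H) > 23,500 (E) > 22,000 (K) > …
Highest eligible bid: F at $52,000.
Second-highest bid $40,500 exceeds the reserve $9,500 → payment $40,500.

F pays $40,500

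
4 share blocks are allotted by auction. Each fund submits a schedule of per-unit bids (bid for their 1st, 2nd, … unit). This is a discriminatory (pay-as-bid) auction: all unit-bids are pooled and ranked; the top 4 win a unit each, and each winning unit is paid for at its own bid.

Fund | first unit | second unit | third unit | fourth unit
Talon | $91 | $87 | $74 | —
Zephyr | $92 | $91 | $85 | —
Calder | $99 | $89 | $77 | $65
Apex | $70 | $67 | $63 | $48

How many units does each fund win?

Calder 1, Talon 1, Zephyr 2

Pooled unit-bids ranked (top 4): 99 (Calder-1), 92 (Zephyr-1), 91 (Talon-1), 91 (Zephyr-2)
Next rejected bid: $89 (not a price — pay-as-bid).
Allocation: Calder 1, Talon 1, Zephyr 2.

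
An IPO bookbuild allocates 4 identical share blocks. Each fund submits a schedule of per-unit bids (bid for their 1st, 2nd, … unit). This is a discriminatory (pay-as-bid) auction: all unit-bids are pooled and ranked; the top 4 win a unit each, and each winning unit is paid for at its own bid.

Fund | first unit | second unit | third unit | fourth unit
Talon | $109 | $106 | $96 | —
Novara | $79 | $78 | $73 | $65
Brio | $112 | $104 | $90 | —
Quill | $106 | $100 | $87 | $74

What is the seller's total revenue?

Merging the schedules and taking the best 4: 112 (Brio-1), 109 (Talon-1), 106 (Talon-2), 106 (Quill-1)
Next rejected bid: $104 (not a price — pay-as-bid).
Each winning unit pays its own bid.
Revenue = 112 + 109 + 106 + 106 = $433.

Total revenue: $433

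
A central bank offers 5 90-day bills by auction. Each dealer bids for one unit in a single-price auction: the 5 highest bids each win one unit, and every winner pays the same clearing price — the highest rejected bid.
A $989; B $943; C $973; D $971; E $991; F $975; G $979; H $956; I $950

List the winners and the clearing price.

E, A, G, F, C; each pays $971

Ordering the bids: 991 (E), 989 (A), 979 (G), 975 (F), 973 (C), 971 (D), 956 (H), …
Winners (5 units): E, A, G, F, C.
First losing bid is D's $971, which sets the uniform price.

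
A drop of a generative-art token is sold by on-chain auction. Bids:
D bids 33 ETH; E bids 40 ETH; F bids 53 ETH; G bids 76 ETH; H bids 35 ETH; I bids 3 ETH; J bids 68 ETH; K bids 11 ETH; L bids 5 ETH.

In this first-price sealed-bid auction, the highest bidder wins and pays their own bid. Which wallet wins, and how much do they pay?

Bids ranked: 76 (G) > 68 (J) > 53 (F) > 40 (E) > 35 (H) > 33 (D) > …
G is highest → pays own bid, 76 ETH.

G pays 76 ETH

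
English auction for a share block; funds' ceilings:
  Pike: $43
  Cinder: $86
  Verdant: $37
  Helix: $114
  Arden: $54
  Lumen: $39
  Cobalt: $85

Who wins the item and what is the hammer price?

Helix wins at $86

Rule: the price rises until one bidder remains; the winner pays the price at which the last rival dropped out.
Limits in order: 114 (Helix) > 86 (Cinder) > 85 (Cobalt) > 54 (Arden) > 43 (Pike) > 39 (Lumen) > …
Once the price passes $86, only Helix is left; the hammer falls at Cinder's limit of $86.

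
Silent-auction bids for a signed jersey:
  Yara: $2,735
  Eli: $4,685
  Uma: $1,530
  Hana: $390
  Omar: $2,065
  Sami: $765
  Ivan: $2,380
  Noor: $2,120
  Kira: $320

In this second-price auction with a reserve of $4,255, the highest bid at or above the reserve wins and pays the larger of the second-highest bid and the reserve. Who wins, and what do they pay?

Eli pays $4,255

Rule: the highest bid at or above the reserve wins and pays the larger of the second-highest bid and the reserve.
Bids ranked: 4,685 (Eli) > 2,735 (Yara) > 2,380 (Ivan) > 2,120 (Noor) > 2,065 (Omar) > 1,530 (Uma) > …
Eli has the top bid at or above the reserve ($4,685).
max(second-highest $2,735, reserve $4,255) = $4,255.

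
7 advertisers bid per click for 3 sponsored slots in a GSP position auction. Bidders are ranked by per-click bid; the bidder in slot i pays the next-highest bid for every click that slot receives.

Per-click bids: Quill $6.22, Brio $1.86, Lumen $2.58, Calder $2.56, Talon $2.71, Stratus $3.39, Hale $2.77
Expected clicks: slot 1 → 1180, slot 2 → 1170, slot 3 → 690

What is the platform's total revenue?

Total revenue: $9111.00

Per-click bids in order: $6.22 (Quill) > $3.39 (Stratus) > $2.77 (Hale) > $2.71 (Talon) > …
Slot 1: Quill pays $3.39 × 1180 = $4000.20
Slot 2: Stratus pays $2.77 × 1170 = $3240.90
Slot 3: Hale pays $2.71 × 690 = $1869.90
Total = $9111.00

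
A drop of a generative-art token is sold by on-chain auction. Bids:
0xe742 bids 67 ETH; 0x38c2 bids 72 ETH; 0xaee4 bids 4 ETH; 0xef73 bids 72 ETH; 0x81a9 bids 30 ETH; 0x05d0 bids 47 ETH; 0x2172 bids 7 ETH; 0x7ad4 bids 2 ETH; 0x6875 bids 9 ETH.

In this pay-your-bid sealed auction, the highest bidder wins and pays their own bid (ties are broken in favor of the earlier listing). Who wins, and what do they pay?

0x38c2 pays 72 ETH

Bids in order: 72 (0x38c2) > 72 (0xef73) > 67 (0xe742) > 47 (0x05d0) > 30 (0x81a9) > 9 (0x6875) > …
Tie at 72 ETH → 0x38c2 wins by tie-break.
First-price: 0x38c2 pays what they bid, 72 ETH.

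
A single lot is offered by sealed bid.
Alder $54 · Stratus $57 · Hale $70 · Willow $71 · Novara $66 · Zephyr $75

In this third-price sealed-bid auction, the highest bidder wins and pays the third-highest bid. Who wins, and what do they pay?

Bids in order: 75 (Zephyr) > 71 (Willow) > 70 (Hale) > 66 (Novara) > 57 (Stratus) > 54 (Alder)
Zephyr wins; payment is bid #3 in the ranking = $70.

Zephyr pays $70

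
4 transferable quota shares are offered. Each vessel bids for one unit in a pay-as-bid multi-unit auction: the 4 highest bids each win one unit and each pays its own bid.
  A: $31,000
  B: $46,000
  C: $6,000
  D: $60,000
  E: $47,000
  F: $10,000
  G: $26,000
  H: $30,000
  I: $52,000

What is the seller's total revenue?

Total revenue: $205,000

Bids ranked high→low: 60,000 (D), 52,000 (I), 47,000 (E), 46,000 (B), 31,000 (A), 30,000 (H), …
Winners (4 units): D, I, E, B.
Total revenue = 60,000 + 52,000 + 47,000 + 46,000 = $205,000.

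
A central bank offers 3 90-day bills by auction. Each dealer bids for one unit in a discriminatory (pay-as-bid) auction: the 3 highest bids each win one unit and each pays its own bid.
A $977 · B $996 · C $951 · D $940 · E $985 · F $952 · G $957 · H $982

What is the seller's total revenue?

Sorting: 996 (B), 985 (E), 982 (H), 977 (A), 957 (G), …
Winners (3 units): B, E, H.
Total revenue = 996 + 985 + 982 = $2,963.

Total revenue: $2,963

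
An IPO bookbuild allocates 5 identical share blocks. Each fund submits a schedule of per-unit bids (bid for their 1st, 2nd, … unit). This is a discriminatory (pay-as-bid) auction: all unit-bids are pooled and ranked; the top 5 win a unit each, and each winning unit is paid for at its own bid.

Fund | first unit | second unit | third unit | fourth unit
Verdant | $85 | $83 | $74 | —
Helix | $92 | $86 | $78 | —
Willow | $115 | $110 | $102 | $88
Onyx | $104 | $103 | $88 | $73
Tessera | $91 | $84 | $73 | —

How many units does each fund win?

Onyx 2, Willow 3

All unit-bids, highest first — top 5: 115 (Willow-1), 110 (Willow-2), 104 (Onyx-1), 103 (Onyx-2), 102 (Willow-3)
Next rejected bid: $92 (not a price — pay-as-bid).
Allocation: Onyx 2, Willow 3.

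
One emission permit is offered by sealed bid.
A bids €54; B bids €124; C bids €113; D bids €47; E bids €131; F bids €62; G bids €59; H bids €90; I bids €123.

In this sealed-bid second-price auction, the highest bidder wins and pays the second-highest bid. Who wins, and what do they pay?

E pays €124

Bids in order: 131 (E) > 124 (B) > 123 (I) > 113 (C) > 90 (H) > 62 (F) > …
E is highest; pays the second-highest bid, €124.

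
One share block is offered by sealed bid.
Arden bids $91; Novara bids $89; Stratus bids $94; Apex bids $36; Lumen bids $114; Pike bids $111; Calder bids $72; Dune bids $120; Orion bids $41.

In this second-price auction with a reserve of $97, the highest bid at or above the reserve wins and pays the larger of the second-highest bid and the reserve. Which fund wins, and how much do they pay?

Second-price auction with a reserve of $97: the highest bid at or above the reserve wins and pays the larger of the second-highest bid and the reserve.
Bids ranked: 120 (Dune) > 114 (Lumen) > 111 (Pike) > 94 (Stratus) > 91 (Arden) > 89 (Novara) > …
Dune has the top bid at or above the reserve ($120).
max(second-highest $114, reserve $97) = $114; the reserve does not bind.

Dune pays $114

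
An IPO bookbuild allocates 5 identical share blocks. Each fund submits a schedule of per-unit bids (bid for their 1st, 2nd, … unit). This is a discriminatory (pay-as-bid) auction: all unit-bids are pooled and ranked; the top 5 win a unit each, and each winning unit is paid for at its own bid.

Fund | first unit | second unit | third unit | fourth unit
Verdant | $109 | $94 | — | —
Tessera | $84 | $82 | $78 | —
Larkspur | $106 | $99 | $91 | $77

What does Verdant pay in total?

Merging the schedules and taking the best 5: 109 (Verdant-1), 106 (Larkspur-1), 99 (Larkspur-2), 94 (Verdant-2), 91 (Larkspur-3)
Next rejected bid: $84 (not a price — pay-as-bid).
Verdant's winning unit-bids: 109 + 94 = $203.

Verdant pays $203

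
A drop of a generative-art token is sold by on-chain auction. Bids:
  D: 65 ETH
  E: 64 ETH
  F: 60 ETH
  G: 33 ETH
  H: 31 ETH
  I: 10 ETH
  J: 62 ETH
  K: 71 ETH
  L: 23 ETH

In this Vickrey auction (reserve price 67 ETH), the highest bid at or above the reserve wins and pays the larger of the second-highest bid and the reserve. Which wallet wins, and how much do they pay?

K pays 67 ETH

Bids in order: 71 (K) > 65 (D) > 64 (E) > 62 (J) > 60 (F) > 33 (G) > …
K has the top bid at or above the reserve (71 ETH).
max(second-highest 65 ETH, reserve 67 ETH) = 67 ETH.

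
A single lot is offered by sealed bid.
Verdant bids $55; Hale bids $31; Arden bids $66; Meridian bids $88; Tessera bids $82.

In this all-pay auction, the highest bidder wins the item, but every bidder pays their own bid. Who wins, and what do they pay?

Meridian pays $88

Bids in order: 88 (Meridian) > 82 (Tessera) > 66 (Arden) > 55 (Verdant) > 31 (Hale)
Meridian is highest and takes the item; every bidder forfeits their bid.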